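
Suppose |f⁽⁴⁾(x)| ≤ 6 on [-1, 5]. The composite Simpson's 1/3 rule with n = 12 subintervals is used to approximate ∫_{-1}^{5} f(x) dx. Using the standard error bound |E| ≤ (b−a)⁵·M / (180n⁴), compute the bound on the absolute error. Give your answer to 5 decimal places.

|E| ≤ (6)⁵·6 / (180·12⁴) = 46656/3732480 = 0.01250.

0.01250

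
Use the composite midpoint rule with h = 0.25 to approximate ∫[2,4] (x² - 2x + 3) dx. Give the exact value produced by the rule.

12.65625

h = (4 − 2)/8 = 0.25.
Midpoints m₁,…,m₈ = 2.125, 2.375, 2.625, 2.875, 3.125, 3.375, 3.625, 3.875.
f(m₁)=3.265625, f(m₂)=3.890625, f(m₃)=4.640625, f(m₄)=5.515625, f(m₅)=6.515625, f(m₆)=7.640625, f(m₇)=8.890625, f(m₈)=10.265625.
h·[f(m₁) + f(m₂) + f(m₃) + f(m₄) + f(m₅) + f(m₆) + f(m₇) + f(m₈)] = 0.25·(50.625) = 12.65625.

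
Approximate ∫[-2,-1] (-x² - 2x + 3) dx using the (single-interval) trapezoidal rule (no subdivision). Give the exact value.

3.5

T = (b−a)/2 · [f(-2) + f(-1)] = 0.5·[3 + 4] = 3.5.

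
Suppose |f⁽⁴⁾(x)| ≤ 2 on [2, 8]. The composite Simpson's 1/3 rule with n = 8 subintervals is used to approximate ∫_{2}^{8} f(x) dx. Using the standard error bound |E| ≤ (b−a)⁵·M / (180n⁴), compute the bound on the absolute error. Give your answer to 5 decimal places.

0.02109

|E| ≤ (6)⁵·2 / (180·8⁴) = 15552/737280 = 0.02109.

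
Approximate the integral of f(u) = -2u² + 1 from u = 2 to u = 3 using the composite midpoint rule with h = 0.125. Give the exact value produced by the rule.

h = (3 − 2)/8 = 0.125.
Midpoints m₁,…,m₈ = 2.0625, 2.1875, 2.3125, 2.4375, 2.5625, 2.6875, 2.8125, 2.9375.
f(m₁)=-7.5078125, f(m₂)=-8.5703125, f(m₃)=-9.6953125, f(m₄)=-10.8828125, f(m₅)=-12.1328125, f(m₆)=-13.4453125, f(m₇)=-14.8203125, f(m₈)=-16.2578125.
h·[f(m₁) + f(m₂) + f(m₃) + f(m₄) + f(m₅) + f(m₆) + f(m₇) + f(m₈)] = 0.125·(-93.3125) = -11.6640625.

-11.6640625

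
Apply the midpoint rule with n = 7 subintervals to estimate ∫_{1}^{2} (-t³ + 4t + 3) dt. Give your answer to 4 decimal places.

h = (2 − 1)/7 = 0.142857.
Midpoints m₁,…,m₇ = 1.071429, 1.214286, 1.357143, 1.5, 1.642857, 1.785714, 1.928571.
f(m₁)=6.055758, f(m₂)=6.066691, f(m₃)=5.928936, f(m₄)=5.625, f(m₅)=5.137391, f(m₆)=4.448615, f(m₇)=3.541181.
h·[f(m₁) + f(m₂) + f(m₃) + f(m₄) + f(m₅) + f(m₆) + f(m₇)] = 0.142857·(36.803571) = 5.2577.

5.2577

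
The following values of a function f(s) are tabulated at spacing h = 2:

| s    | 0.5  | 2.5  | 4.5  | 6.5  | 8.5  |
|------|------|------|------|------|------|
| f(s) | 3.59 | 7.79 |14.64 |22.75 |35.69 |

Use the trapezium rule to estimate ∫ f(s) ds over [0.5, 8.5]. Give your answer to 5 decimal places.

129.64000

h = 2, n = 4.
(h/2)·[y₀ + 2y₁ + 2y₂ + 2y₃ + y₄] = 1·(129.64) = 129.64000.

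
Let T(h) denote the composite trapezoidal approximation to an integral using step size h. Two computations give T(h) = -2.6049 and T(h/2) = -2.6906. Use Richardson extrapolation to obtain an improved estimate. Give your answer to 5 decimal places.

-2.71917

R = (4·T(h/2) − T(h)) / 3 = (4·(-2.6906) − (-2.6049))/3 = (-8.1575)/3 = -2.71917.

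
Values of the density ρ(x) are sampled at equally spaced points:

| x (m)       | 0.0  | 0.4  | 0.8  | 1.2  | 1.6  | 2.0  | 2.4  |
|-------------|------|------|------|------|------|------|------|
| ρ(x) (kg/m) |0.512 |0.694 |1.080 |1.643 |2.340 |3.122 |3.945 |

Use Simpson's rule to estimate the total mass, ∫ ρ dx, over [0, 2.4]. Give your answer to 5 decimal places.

4.41773

h = 0.4, n = 6.
(h/3)·[y₀ + 4y₁ + 2y₂ + 4y₃ + 2y₄ + 4y₅ + y₆] = 0.133333·(33.133) = 4.41773.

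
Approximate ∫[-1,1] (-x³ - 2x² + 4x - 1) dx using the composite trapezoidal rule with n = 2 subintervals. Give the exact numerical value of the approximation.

-4

h = (1 − (-1))/2 = 1.
Nodes x₀,…,x₂ = -1, 0, 1.
f(x) = -x³ - 2x² + 4x - 1: f₀=-6, f₁=-1, f₂=0.
(h/2)·[f₀ + 2f₁ + f₂] = 0.5·(-8) = -4.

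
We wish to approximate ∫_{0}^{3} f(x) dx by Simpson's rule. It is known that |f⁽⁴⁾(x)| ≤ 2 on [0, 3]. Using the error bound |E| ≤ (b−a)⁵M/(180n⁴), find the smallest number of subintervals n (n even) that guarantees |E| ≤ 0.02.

4

Need 486/(180n⁴) ≤ 0.02.
n⁴ ≥ 486/(180·0.02) = 135 ⇒ n ≥ 3.4087, so the smallest even n is 4. (n must be even for Simpson's rule.)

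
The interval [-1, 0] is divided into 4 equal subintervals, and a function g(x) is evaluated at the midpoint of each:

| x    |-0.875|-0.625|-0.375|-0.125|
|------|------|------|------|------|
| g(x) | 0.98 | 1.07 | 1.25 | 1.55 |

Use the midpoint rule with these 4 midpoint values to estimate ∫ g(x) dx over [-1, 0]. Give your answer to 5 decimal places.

1.21250

h = 0.25, n = 4.
h·[y(m₁) + y(m₂) + y(m₃) + y(m₄)] = 0.25·(4.85) = 1.21250.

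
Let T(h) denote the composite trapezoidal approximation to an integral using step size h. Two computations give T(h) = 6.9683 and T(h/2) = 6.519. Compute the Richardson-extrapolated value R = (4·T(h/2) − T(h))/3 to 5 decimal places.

R = (4·T(h/2) − T(h)) / 3 = (4·6.519 − 6.9683)/3 = (19.1077)/3 = 6.36923.

6.36923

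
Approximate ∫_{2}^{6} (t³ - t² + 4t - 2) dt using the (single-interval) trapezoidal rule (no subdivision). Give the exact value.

424

T = (b−a)/2 · [f(2) + f(6)] = 2·[10 + 202] = 424.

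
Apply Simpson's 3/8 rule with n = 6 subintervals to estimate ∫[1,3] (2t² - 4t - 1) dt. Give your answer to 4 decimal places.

h = (3 − 1)/6 = 0.333333.
Nodes t₀,…,t₆ = 1, 1.333333, 1.666667, 2, 2.333333, 2.666667, 3.
f(t) = 2t² - 4t - 1: f₀=-3, f₁=-2.777778, f₂=-2.111111, f₃=-1, f₄=0.555556, f₅=2.555556, f₆=5.
(3h/8)·[f₀ + 3f₁ + 3f₂ + 2f₃ + 3f₄ + 3f₅ + f₆] = 0.125·(-5.333333) = -0.6667.

-0.6667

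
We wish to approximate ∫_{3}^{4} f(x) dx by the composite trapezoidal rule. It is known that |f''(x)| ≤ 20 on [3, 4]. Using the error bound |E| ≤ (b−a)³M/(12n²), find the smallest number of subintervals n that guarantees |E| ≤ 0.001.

Need 20/(12n²) ≤ 0.001.
n² ≥ 20/(12·0.001) = 1666.67 ⇒ n ≥ 40.8248, so the smallest n is 41.

41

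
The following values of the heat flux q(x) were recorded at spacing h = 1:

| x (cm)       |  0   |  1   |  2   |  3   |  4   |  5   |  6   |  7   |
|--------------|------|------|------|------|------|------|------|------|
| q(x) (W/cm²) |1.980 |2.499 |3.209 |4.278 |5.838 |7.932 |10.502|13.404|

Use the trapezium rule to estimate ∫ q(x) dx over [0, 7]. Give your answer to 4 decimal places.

41.9500

h = 1, n = 7.
(h/2)·[y₀ + 2y₁ + 2y₂ + 2y₃ + 2y₄ + 2y₅ + 2y₆ + y₇] = 0.5·(83.900) = 41.9500.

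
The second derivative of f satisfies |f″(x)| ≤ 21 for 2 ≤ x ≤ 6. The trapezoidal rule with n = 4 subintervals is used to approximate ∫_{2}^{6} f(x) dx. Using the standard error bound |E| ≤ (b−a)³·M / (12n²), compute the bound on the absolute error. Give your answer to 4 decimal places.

7.0000

|E| ≤ (4)³·21 / (12·4²) = 1344/192 = 7.0000.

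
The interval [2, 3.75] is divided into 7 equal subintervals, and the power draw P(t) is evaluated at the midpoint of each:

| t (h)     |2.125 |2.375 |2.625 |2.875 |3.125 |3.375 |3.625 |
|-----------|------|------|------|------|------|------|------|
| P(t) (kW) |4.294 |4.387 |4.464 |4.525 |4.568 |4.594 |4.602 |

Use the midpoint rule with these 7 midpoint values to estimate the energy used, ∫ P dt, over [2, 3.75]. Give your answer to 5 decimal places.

7.85850

h = 0.25, n = 7.
h·[y(m₁) + y(m₂) + y(m₃) + y(m₄) + y(m₅) + y(m₆) + y(m₇)] = 0.25·(31.434) = 7.85850.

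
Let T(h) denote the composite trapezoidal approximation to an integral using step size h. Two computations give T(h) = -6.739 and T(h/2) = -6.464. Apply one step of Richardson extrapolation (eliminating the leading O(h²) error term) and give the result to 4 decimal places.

R = (4·T(h/2) − T(h)) / 3 = (4·(-6.464) − (-6.739))/3 = (-19.117)/3 = -6.3723.

-6.3723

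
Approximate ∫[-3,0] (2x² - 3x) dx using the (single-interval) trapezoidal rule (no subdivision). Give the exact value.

T = (b−a)/2 · [f(-3) + f(0)] = 1.5·[27 + 0] = 40.5.

40.5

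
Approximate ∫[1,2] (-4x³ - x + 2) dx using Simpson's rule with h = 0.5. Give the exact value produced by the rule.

h = (2 − 1)/2 = 0.5.
Nodes x₀,…,x₂ = 1, 1.5, 2.
f(x) = -4x³ - x + 2: f₀=-3, f₁=-13, f₂=-32.
(h/3)·[f₀ + 4f₁ + f₂] = 0.166667·(-87) = -14.5.

-14.5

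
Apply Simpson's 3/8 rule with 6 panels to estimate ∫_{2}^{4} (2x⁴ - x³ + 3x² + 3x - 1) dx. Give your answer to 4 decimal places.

408.8148

h = (4 − 2)/6 = 0.333333.
Nodes x₀,…,x₆ = 2, 2.333333, 2.666667, 3, 3.333333, 3.666667, 4.
f(x) = 2x⁴ - x³ + 3x² + 3x - 1: f₀=41, f₁=68.913580, f₂=110.506173, f₃=170, f₄=252.209877, f₅=362.543210, f₆=507.
(3h/8)·[f₀ + 3f₁ + 3f₂ + 2f₃ + 3f₄ + 3f₅ + f₆] = 0.125·(3270.518519) = 408.8148.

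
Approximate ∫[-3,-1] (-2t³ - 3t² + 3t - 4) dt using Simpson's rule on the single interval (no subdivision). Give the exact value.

-6

S = (b−a)/6 · [f(-3) + 4f(-2) + f(-1)] = 0.333333·[14 + 4·(-6) + (-8)] = -6.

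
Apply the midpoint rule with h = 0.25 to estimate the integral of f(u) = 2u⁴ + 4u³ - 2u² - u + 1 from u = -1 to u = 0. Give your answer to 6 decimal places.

h = (0 − (-1))/4 = 0.25.
Midpoints m₁,…,m₄ = -0.875, -0.625, -0.375, -0.125.
f(m₁)=-1.16357421875, f(m₂)=0.17236328125, f(m₃)=0.92236328125, f(m₄)=1.08642578125.
h·[f(m₁) + f(m₂) + f(m₃) + f(m₄)] = 0.25·(1.017578125) = 0.254395.

0.254395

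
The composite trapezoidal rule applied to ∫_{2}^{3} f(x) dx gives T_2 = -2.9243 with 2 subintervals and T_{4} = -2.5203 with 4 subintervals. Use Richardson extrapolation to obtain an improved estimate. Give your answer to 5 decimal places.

R = (4·T_{4} − T_2) / 3 = (4·(-2.5203) − (-2.9243))/3 = (-7.1569)/3 = -2.38563.

-2.38563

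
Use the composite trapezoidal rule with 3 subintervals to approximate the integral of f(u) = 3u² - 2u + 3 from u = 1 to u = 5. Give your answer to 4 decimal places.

115.5556

h = (5 − 1)/3 = 1.333333.
Nodes u₀,…,u₃ = 1, 2.333333, 3.666667, 5.
f(u) = 3u² - 2u + 3: f₀=4, f₁=14.666667, f₂=36, f₃=68.
(h/2)·[f₀ + 2f₁ + 2f₂ + f₃] = 0.666667·(173.333333) = 115.5556.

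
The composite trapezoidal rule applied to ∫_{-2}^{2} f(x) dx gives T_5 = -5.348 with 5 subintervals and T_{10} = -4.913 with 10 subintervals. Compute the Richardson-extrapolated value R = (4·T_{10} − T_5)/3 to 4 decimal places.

-4.7680

R = (4·T_{10} − T_5) / 3 = (4·(-4.913) − (-5.348))/3 = (-14.304)/3 = -4.7680.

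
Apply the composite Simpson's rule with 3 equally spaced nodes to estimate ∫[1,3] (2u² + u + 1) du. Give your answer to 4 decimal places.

23.3333

h = (3 − 1)/2 = 1.
Nodes u₀,…,u₂ = 1, 2, 3.
f(u) = 2u² + u + 1: f₀=4, f₁=11, f₂=22.
(h/3)·[f₀ + 4f₁ + f₂] = 0.333333·(70) = 23.3333.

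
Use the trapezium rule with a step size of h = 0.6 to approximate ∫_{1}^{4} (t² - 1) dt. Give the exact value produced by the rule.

h = (4 − 1)/5 = 0.6.
Nodes t₀,…,t₅ = 1, 1.6, 2.2, 2.8, 3.4, 4.
f(t) = t² - 1: f₀=0, f₁=1.56, f₂=3.84, f₃=6.84, f₄=10.56, f₅=15.
(h/2)·[f₀ + 2f₁ + 2f₂ + 2f₃ + 2f₄ + f₅] = 0.3·(60.6) = 18.18.

18.18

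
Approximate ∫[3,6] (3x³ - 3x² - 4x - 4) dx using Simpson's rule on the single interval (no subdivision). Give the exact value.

656.25

S = (b−a)/6 · [f(3) + 4f(4.5) + f(6)] = 0.5·[38 + 4·190.625 + 512] = 656.25.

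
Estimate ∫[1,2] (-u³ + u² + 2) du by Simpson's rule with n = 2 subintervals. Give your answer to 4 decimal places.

h = (2 − 1)/2 = 0.5.
Nodes u₀,…,u₂ = 1, 1.5, 2.
f(u) = -u³ + u² + 2: f₀=2, f₁=0.875, f₂=-2.
(h/3)·[f₀ + 4f₁ + f₂] = 0.166667·(3.5) = 0.5833.

0.5833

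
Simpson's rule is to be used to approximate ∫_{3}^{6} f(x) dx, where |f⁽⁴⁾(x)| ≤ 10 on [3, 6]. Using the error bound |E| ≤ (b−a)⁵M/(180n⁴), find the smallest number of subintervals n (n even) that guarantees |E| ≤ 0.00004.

26

Need 2430/(180n⁴) ≤ 0.00004.
n⁴ ≥ 2430/(180·0.00004) = 337500 ⇒ n ≥ 24.1029, so the smallest even n is 26. (n must be even for Simpson's rule.)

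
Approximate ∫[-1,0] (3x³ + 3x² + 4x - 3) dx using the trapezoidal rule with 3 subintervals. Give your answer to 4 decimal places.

-4.7778

h = (0 − (-1))/3 = 0.333333.
Nodes x₀,…,x₃ = -1, -0.666667, -0.333333, 0.
f(x) = 3x³ + 3x² + 4x - 3: f₀=-7, f₁=-5.222222, f₂=-4.111111, f₃=-3.
(h/2)·[f₀ + 2f₁ + 2f₂ + f₃] = 0.166667·(-28.666667) = -4.7778.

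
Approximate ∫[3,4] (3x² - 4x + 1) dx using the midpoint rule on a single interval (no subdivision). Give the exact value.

M = (b−a)·f(3.5) = 1·(23.75) = 23.75.

23.75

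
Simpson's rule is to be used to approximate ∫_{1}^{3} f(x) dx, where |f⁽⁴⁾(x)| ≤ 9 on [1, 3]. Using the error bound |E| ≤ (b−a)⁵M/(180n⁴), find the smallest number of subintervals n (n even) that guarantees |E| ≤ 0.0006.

Need 288/(180n⁴) ≤ 0.0006.
n⁴ ≥ 288/(180·0.0006) = 2666.67 ⇒ n ≥ 7.1861, so the smallest even n is 8. (n must be even for Simpson's rule.)

8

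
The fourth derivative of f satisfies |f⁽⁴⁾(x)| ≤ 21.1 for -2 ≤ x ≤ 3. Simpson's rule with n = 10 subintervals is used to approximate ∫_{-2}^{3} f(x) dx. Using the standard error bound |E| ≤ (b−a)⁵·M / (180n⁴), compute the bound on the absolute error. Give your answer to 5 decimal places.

0.03663

|E| ≤ (5)⁵·21.1 / (180·10⁴) = 65937.5/1800000 = 0.03663.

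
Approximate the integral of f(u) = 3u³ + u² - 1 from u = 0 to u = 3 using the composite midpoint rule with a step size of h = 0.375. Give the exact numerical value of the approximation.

h = (3 − 0)/8 = 0.375.
Midpoints m₁,…,m₈ = 0.1875, 0.5625, 0.9375, 1.3125, 1.6875, 2.0625, 2.4375, 2.8125.
f(m₁)=-0.945068359375, f(m₂)=-0.149658203125, f(m₃)=2.350830078125, f(m₄)=7.505615234375, f(m₅)=16.263916015625, f(m₆)=29.574951171875, f(m₇)=48.387939453125, f(m₈)=73.652099609375.
h·[f(m₁) + f(m₂) + f(m₃) + f(m₄) + f(m₅) + f(m₆) + f(m₇) + f(m₈)] = 0.375·(176.640625) = 66.240234375.

66.240234375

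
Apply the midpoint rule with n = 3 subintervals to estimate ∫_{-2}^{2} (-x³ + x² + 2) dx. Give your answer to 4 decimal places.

h = (2 − (-2))/3 = 1.333333.
Midpoints m₁,…,m₃ = -1.333333, 0, 1.333333.
f(m₁)=6.148148, f(m₂)=2, f(m₃)=1.407407.
h·[f(m₁) + f(m₂) + f(m₃)] = 1.333333·(9.555556) = 12.7407.

12.7407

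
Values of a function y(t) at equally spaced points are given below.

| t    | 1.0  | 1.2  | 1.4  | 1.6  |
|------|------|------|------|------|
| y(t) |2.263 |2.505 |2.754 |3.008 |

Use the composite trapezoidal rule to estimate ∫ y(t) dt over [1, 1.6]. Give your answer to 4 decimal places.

1.5789

h = 0.2, n = 3.
(h/2)·[y₀ + 2y₁ + 2y₂ + y₃] = 0.1·(15.789) = 1.5789.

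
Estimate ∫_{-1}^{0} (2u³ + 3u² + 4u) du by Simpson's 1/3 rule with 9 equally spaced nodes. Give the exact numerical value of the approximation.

h = (0 − (-1))/8 = 0.125.
Nodes u₀,…,u₈ = -1, -0.875, -0.75, -0.625, -0.5, -0.375, -0.25, -0.125, 0.
f(u) = 2u³ + 3u² + 4u: f₀=-3, f₁=-2.54296875, f₂=-2.15625, f₃=-1.81640625, f₄=-1.5, f₅=-1.18359375, f₆=-0.84375, f₇=-0.45703125, f₈=0.
(h/3)·[f₀ + 4f₁ + 2f₂ + 4f₃ + 2f₄ + 4f₅ + 2f₆ + 4f₇ + f₈] = 0.041667·(-36) = -1.5.

-1.5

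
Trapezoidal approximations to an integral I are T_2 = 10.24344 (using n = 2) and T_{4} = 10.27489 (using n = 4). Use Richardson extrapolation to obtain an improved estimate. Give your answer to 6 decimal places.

R = (4·T_{4} − T_2) / 3 = (4·10.27489 − 10.24344)/3 = (30.85612)/3 = 10.285373.

10.285373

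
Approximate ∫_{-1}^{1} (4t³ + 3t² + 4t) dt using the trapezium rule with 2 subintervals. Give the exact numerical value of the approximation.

3

h = (1 − (-1))/2 = 1.
Nodes t₀,…,t₂ = -1, 0, 1.
f(t) = 4t³ + 3t² + 4t: f₀=-5, f₁=0, f₂=11.
(h/2)·[f₀ + 2f₁ + f₂] = 0.5·(6) = 3.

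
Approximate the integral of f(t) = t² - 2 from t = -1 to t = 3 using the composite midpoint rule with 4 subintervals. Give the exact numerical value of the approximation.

1

h = (3 − (-1))/4 = 1.
Midpoints m₁,…,m₄ = -0.5, 0.5, 1.5, 2.5.
f(m₁)=-1.75, f(m₂)=-1.75, f(m₃)=0.25, f(m₄)=4.25.
h·[f(m₁) + f(m₂) + f(m₃) + f(m₄)] = 1·(1) = 1.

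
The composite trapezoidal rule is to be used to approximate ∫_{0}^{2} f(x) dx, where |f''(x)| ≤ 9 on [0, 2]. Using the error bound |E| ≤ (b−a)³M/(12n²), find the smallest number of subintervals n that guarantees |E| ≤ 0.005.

Need 72/(12n²) ≤ 0.005.
n² ≥ 72/(12·0.005) = 1200 ⇒ n ≥ 34.6410, so the smallest n is 35.

35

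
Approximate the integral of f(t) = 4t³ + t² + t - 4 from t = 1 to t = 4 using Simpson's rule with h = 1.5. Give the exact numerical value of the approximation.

271.5

h = (4 − 1)/2 = 1.5.
Nodes t₀,…,t₂ = 1, 2.5, 4.
f(t) = 4t³ + t² + t - 4: f₀=2, f₁=67.25, f₂=272.
(h/3)·[f₀ + 4f₁ + f₂] = 0.5·(543) = 271.5.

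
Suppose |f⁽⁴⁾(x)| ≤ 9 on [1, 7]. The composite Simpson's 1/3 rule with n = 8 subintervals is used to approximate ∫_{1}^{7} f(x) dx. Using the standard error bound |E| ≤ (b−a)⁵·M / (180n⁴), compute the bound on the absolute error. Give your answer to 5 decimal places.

0.09492

|E| ≤ (6)⁵·9 / (180·8⁴) = 69984/737280 = 0.09492.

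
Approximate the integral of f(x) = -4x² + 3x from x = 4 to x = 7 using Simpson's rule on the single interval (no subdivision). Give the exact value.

-322.5

S = (b−a)/6 · [f(4) + 4f(5.5) + f(7)] = 0.5·[(-52) + 4·(-104.5) + (-175)] = -322.5.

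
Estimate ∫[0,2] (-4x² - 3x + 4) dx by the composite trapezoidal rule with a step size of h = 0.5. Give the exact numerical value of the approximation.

h = (2 − 0)/4 = 0.5.
Nodes x₀,…,x₄ = 0, 0.5, 1, 1.5, 2.
f(x) = -4x² - 3x + 4: f₀=4, f₁=1.5, f₂=-3, f₃=-9.5, f₄=-18.
(h/2)·[f₀ + 2f₁ + 2f₂ + 2f₃ + f₄] = 0.25·(-36) = -9.

-9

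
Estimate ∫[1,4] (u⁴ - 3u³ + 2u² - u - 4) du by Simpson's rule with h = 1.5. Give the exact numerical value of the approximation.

37.875

h = (4 − 1)/2 = 1.5.
Nodes u₀,…,u₂ = 1, 2.5, 4.
f(u) = u⁴ - 3u³ + 2u² - u - 4: f₀=-5, f₁=-1.8125, f₂=88.
(h/3)·[f₀ + 4f₁ + f₂] = 0.5·(75.75) = 37.875.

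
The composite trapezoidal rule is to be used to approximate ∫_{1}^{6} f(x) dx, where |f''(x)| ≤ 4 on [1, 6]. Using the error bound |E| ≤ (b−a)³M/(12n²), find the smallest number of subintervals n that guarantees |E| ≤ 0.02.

46

Need 500/(12n²) ≤ 0.02.
n² ≥ 500/(12·0.02) = 2083.33 ⇒ n ≥ 45.6435, so the smallest n is 46.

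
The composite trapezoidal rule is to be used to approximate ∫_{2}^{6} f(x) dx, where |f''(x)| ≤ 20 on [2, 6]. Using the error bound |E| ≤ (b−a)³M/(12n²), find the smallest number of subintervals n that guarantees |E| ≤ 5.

Need 1280/(12n²) ≤ 5.
n² ≥ 1280/(12·5) = 21.3333 ⇒ n ≥ 4.6188, so the smallest n is 5.

5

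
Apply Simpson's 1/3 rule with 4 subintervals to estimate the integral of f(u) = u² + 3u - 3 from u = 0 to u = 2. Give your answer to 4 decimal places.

2.6667

h = (2 − 0)/4 = 0.5.
Nodes u₀,…,u₄ = 0, 0.5, 1, 1.5, 2.
f(u) = u² + 3u - 3: f₀=-3, f₁=-1.25, f₂=1, f₃=3.75, f₄=7.
(h/3)·[f₀ + 4f₁ + 2f₂ + 4f₃ + f₄] = 0.166667·(16) = 2.6667.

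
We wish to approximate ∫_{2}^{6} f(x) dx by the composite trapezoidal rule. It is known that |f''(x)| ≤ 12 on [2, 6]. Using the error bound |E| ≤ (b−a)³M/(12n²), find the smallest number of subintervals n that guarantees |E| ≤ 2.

Need 768/(12n²) ≤ 2.
n² ≥ 768/(12·2) = 32 ⇒ n ≥ 5.6569, so the smallest n is 6.

6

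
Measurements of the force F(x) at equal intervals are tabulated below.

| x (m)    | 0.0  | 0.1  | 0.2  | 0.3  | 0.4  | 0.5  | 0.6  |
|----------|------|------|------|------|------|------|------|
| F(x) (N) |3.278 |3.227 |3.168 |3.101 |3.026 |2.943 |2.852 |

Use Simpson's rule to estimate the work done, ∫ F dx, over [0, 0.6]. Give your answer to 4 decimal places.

1.8534

h = 0.1, n = 6.
(h/3)·[y₀ + 4y₁ + 2y₂ + 4y₃ + 2y₄ + 4y₅ + y₆] = 0.033333·(55.602) = 1.8534.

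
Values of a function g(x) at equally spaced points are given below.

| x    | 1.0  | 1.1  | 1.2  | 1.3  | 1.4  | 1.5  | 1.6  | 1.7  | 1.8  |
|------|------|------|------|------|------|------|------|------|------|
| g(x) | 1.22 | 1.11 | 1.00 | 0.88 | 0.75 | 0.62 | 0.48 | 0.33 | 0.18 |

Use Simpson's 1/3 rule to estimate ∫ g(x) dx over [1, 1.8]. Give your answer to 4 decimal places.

h = 0.1, n = 8.
(h/3)·[y₀ + 4y₁ + 2y₂ + 4y₃ + 2y₄ + 4y₅ + 2y₆ + 4y₇ + y₈] = 0.033333·(17.62) = 0.5873.

0.5873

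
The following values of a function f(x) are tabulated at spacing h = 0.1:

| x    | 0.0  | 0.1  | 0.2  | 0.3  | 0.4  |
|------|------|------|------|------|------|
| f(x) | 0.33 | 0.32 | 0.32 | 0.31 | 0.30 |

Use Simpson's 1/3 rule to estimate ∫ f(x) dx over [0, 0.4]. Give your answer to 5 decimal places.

0.12633

h = 0.1, n = 4.
(h/3)·[y₀ + 4y₁ + 2y₂ + 4y₃ + y₄] = 0.033333·(3.79) = 0.12633.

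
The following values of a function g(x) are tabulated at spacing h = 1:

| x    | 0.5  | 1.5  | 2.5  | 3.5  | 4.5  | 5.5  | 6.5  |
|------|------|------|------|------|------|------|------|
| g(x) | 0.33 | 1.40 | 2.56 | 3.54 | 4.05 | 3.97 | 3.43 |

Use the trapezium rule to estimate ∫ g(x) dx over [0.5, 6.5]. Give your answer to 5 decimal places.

17.40000

h = 1, n = 6.
(h/2)·[y₀ + 2y₁ + 2y₂ + 2y₃ + 2y₄ + 2y₅ + y₆] = 0.5·(34.80) = 17.40000.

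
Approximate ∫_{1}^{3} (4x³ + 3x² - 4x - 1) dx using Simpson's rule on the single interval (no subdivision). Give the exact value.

S = (b−a)/6 · [f(1) + 4f(2) + f(3)] = 0.333333·[2 + 4·35 + 122] = 88.

88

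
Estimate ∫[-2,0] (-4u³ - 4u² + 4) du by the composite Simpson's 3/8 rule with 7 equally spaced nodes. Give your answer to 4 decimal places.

13.3333

h = (0 − (-2))/6 = 0.333333.
Nodes u₀,…,u₆ = -2, -1.666667, -1.333333, -1, -0.666667, -0.333333, 0.
f(u) = -4u³ - 4u² + 4: f₀=20, f₁=11.407407, f₂=6.370370, f₃=4, f₄=3.407407, f₅=3.703704, f₆=4.
(3h/8)·[f₀ + 3f₁ + 3f₂ + 2f₃ + 3f₄ + 3f₅ + f₆] = 0.125·(106.666667) = 13.3333.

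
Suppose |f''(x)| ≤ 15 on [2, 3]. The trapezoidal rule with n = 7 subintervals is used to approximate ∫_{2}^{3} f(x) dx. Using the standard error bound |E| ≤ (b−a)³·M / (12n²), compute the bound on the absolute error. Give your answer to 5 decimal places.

0.02551

|E| ≤ (1)³·15 / (12·7²) = 15/588 = 0.02551.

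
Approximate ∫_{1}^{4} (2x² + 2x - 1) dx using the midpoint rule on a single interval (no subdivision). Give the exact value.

M = (b−a)·f(2.5) = 3·(16.5) = 49.5.

49.5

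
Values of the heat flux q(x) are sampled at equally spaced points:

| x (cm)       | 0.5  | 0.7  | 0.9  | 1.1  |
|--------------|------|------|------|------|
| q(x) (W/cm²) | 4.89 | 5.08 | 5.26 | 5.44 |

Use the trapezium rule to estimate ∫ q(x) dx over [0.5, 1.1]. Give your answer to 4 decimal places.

3.1010

h = 0.2, n = 3.
(h/2)·[y₀ + 2y₁ + 2y₂ + y₃] = 0.1·(31.01) = 3.1010.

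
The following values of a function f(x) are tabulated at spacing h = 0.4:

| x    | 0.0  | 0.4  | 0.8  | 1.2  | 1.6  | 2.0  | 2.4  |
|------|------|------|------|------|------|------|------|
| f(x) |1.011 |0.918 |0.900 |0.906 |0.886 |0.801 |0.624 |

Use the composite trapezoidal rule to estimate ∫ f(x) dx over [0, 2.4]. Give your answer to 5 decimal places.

2.09140

h = 0.4, n = 6.
(h/2)·[y₀ + 2y₁ + 2y₂ + 2y₃ + 2y₄ + 2y₅ + y₆] = 0.2·(10.457) = 2.09140.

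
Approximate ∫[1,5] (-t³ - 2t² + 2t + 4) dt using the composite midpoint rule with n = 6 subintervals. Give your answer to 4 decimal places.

h = (5 − 1)/6 = 0.666667.
Midpoints m₁,…,m₆ = 1.333333, 2, 2.666667, 3.333333, 4, 4.666667.
f(m₁)=0.740741, f(m₂)=-8, f(m₃)=-23.851852, f(m₄)=-48.592593, f(m₅)=-84, f(m₆)=-131.851852.
h·[f(m₁) + f(m₂) + f(m₃) + f(m₄) + f(m₅) + f(m₆)] = 0.666667·(-295.555556) = -197.0370.

-197.0370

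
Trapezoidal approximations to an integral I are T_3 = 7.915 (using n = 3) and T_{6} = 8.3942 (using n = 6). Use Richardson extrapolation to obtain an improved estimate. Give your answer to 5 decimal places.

R = (4·T_{6} − T_3) / 3 = (4·8.3942 − 7.915)/3 = (25.6618)/3 = 8.55393.

8.55393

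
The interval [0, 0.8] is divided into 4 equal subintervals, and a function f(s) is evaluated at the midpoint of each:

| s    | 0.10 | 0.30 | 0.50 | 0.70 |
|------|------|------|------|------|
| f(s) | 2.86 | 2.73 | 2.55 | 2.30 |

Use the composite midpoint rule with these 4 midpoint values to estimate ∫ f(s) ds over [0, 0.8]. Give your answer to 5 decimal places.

h = 0.2, n = 4.
h·[y(m₁) + y(m₂) + y(m₃) + y(m₄)] = 0.2·(10.44) = 2.08800.

2.08800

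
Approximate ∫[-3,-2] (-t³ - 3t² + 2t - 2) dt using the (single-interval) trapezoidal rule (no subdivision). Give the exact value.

T = (b−a)/2 · [f(-3) + f(-2)] = 0.5·[(-8) + (-10)] = -9.

-9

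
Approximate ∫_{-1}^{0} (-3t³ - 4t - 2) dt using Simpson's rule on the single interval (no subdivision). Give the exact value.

S = (b−a)/6 · [f(-1) + 4f(-0.5) + f(0)] = 0.166667·[5 + 4·0.375 + (-2)] = 0.75.

0.75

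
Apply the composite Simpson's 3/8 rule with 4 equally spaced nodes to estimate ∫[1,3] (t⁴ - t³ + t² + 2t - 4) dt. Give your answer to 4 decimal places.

37.1852

h = (3 − 1)/3 = 0.666667.
Nodes t₀,…,t₃ = 1, 1.666667, 2.333333, 3.
f(t) = t⁴ - t³ + t² + 2t - 4: f₀=-1, f₁=5.197531, f₂=23.049383, f₃=65.
(3h/8)·[f₀ + 3f₁ + 3f₂ + f₃] = 0.25·(148.740741) = 37.1852.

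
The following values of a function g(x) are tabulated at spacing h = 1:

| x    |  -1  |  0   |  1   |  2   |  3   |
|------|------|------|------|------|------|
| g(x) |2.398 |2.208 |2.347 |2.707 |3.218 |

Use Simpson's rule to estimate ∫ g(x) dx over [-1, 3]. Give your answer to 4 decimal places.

h = 1, n = 4.
(h/3)·[y₀ + 4y₁ + 2y₂ + 4y₃ + y₄] = 0.333333·(29.970) = 9.9900.

9.9900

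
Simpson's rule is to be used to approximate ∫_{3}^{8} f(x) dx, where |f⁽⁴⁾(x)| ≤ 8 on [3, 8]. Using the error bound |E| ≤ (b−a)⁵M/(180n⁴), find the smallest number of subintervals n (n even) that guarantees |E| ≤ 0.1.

8

Need 25000/(180n⁴) ≤ 0.1.
n⁴ ≥ 25000/(180·0.1) = 1388.89 ⇒ n ≥ 6.1047, so the smallest even n is 8. (n must be even for Simpson's rule.)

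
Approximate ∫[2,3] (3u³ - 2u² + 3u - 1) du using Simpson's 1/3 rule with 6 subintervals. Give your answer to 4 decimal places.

h = (3 − 2)/6 = 0.166667.
Nodes u₀,…,u₆ = 2, 2.166667, 2.333333, 2.5, 2.666667, 2.833333, 3.
f(u) = 3u³ - 2u² + 3u - 1: f₀=21, f₁=26.625, f₂=33.222222, f₃=40.875, f₄=49.666667, f₅=59.680556, f₆=71.
(h/3)·[f₀ + 4f₁ + 2f₂ + 4f₃ + 2f₄ + 4f₅ + f₆] = 0.055556·(766.5) = 42.5833.

42.5833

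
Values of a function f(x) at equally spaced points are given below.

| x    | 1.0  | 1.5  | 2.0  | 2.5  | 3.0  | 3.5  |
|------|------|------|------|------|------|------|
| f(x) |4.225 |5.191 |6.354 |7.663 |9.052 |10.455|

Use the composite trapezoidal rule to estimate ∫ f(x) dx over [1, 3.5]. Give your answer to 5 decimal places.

h = 0.5, n = 5.
(h/2)·[y₀ + 2y₁ + 2y₂ + 2y₃ + 2y₄ + y₅] = 0.25·(71.200) = 17.80000.

17.80000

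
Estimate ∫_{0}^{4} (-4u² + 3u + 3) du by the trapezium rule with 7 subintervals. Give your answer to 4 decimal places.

-50.2041

h = (4 − 0)/7 = 0.571429.
Nodes u₀,…,u₇ = 0, 0.571429, 1.142857, 1.714286, 2.285714, 2.857143, 3.428571, 4.
f(u) = -4u² + 3u + 3: f₀=3, f₁=3.408163, f₂=1.204082, f₃=-3.612245, f₄=-11.040816, f₅=-21.081633, f₆=-33.734694, f₇=-49.
(h/2)·[f₀ + 2f₁ + 2f₂ + 2f₃ + 2f₄ + 2f₅ + 2f₆ + f₇] = 0.285714·(-175.714286) = -50.2041.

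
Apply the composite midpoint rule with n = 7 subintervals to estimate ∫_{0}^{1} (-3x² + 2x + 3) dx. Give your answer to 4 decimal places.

3.0051

h = (1 − 0)/7 = 0.142857.
Midpoints m₁,…,m₇ = 0.071429, 0.214286, 0.357143, 0.5, 0.642857, 0.785714, 0.928571.
f(m₁)=3.127551, f(m₂)=3.290816, f(m₃)=3.331633, f(m₄)=3.25, f(m₅)=3.045918, f(m₆)=2.719388, f(m₇)=2.270408.
h·[f(m₁) + f(m₂) + f(m₃) + f(m₄) + f(m₅) + f(m₆) + f(m₇)] = 0.142857·(21.035714) = 3.0051.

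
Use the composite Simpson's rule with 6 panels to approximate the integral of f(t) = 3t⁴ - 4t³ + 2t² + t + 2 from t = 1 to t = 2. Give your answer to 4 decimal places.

h = (2 − 1)/6 = 0.166667.
Nodes t₀,…,t₆ = 1, 1.166667, 1.333333, 1.5, 1.666667, 1.833333, 2.
f(t) = 3t⁴ - 4t³ + 2t² + t + 2: f₀=4, f₁=5.094907, f₂=6.888889, f₃=9.6875, f₄=13.851852, f₅=19.798611, f₆=28.
(h/3)·[f₀ + 4f₁ + 2f₂ + 4f₃ + 2f₄ + 4f₅ + f₆] = 0.055556·(211.805556) = 11.7670.

11.7670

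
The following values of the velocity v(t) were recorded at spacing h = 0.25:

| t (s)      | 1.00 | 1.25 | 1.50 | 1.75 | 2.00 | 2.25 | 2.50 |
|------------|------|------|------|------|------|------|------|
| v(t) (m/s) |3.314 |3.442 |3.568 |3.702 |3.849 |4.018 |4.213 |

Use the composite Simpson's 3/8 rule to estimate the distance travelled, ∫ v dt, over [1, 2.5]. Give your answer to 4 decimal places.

5.5839

h = 0.25, n = 6.
(3h/8)·[y₀ + 3y₁ + 3y₂ + 2y₃ + 3y₄ + 3y₅ + y₆] = 0.09375·(59.562) = 5.5839.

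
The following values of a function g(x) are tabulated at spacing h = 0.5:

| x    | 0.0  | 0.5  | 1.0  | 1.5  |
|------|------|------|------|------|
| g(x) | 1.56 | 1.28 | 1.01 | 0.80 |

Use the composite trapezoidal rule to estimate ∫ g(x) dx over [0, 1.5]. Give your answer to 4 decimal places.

h = 0.5, n = 3.
(h/2)·[y₀ + 2y₁ + 2y₂ + y₃] = 0.25·(6.94) = 1.7350.

1.7350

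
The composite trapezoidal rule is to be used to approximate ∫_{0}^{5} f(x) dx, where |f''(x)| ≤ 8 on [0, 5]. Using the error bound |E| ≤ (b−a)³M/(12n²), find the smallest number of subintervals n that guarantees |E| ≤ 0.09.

Need 1000/(12n²) ≤ 0.09.
n² ≥ 1000/(12·0.09) = 925.926 ⇒ n ≥ 30.4290, so the smallest n is 31.

31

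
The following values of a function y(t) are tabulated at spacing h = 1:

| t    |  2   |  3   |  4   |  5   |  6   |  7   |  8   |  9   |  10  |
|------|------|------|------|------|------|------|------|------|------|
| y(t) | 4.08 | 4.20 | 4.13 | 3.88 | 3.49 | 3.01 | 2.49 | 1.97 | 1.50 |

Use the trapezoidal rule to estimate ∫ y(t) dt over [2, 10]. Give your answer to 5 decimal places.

25.96000

h = 1, n = 8.
(h/2)·[y₀ + 2y₁ + 2y₂ + 2y₃ + 2y₄ + 2y₅ + 2y₆ + 2y₇ + y₈] = 0.5·(51.92) = 25.96000.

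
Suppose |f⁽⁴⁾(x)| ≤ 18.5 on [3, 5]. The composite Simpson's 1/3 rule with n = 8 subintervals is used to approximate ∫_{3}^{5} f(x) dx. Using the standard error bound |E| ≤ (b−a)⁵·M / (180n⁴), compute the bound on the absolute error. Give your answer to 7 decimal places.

|E| ≤ (2)⁵·18.5 / (180·8⁴) = 592/737280 = 0.0008030.

0.0008030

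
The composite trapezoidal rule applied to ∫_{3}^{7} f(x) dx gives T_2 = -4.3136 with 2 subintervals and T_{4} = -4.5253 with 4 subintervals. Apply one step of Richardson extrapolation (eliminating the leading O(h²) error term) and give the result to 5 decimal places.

R = (4·T_{4} − T_2) / 3 = (4·(-4.5253) − (-4.3136))/3 = (-13.7876)/3 = -4.59587.

-4.59587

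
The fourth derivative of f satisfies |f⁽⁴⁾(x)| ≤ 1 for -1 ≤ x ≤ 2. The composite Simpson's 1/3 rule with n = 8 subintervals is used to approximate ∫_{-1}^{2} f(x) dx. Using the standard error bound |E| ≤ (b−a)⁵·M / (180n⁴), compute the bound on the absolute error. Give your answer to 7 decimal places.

0.0003296

|E| ≤ (3)⁵·1 / (180·8⁴) = 243/737280 = 0.0003296.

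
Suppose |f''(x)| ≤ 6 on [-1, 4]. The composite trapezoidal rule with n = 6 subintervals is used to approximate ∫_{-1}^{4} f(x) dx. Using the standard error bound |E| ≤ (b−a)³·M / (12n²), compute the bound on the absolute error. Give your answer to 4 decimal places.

1.7361

|E| ≤ (5)³·6 / (12·6²) = 750/432 = 1.7361.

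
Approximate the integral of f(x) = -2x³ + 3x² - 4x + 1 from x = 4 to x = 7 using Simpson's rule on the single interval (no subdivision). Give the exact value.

S = (b−a)/6 · [f(4) + 4f(5.5) + f(7)] = 0.5·[(-95) + 4·(-263) + (-566)] = -856.5.

-856.5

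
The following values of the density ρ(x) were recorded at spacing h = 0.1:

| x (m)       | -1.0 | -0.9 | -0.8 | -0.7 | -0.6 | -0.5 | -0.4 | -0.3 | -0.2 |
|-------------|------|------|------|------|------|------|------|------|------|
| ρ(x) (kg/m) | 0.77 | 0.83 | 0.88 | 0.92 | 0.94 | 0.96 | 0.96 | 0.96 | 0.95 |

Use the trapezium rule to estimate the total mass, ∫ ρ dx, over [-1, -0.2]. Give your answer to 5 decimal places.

0.73100

h = 0.1, n = 8.
(h/2)·[y₀ + 2y₁ + 2y₂ + 2y₃ + 2y₄ + 2y₅ + 2y₆ + 2y₇ + y₈] = 0.05·(14.62) = 0.73100.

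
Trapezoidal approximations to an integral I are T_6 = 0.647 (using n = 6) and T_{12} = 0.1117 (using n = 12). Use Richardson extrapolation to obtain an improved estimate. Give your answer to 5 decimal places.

-0.06673

R = (4·T_{12} − T_6) / 3 = (4·0.1117 − 0.647)/3 = (-0.2002)/3 = -0.06673.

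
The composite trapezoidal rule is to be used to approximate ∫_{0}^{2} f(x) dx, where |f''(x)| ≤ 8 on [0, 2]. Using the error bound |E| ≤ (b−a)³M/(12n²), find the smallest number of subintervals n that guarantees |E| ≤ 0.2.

6

Need 64/(12n²) ≤ 0.2.
n² ≥ 64/(12·0.2) = 26.6667 ⇒ n ≥ 5.1640, so the smallest n is 6.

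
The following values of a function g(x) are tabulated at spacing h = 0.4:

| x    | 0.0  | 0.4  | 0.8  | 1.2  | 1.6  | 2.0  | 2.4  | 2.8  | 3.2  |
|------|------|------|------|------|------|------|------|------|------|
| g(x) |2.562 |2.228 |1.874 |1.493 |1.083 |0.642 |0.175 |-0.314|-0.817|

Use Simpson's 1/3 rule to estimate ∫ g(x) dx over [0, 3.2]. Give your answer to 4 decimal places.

3.2273

h = 0.4, n = 8.
(h/3)·[y₀ + 4y₁ + 2y₂ + 4y₃ + 2y₄ + 4y₅ + 2y₆ + 4y₇ + y₈] = 0.133333·(24.205) = 3.2273.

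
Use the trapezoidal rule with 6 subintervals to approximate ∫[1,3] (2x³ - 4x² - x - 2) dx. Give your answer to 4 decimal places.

-2.3704

h = (3 − 1)/6 = 0.333333.
Nodes x₀,…,x₆ = 1, 1.333333, 1.666667, 2, 2.333333, 2.666667, 3.
f(x) = 2x³ - 4x² - x - 2: f₀=-5, f₁=-5.703704, f₂=-5.518519, f₃=-4, f₄=-0.703704, f₅=4.814815, f₆=13.
(h/2)·[f₀ + 2f₁ + 2f₂ + 2f₃ + 2f₄ + 2f₅ + f₆] = 0.166667·(-14.222222) = -2.3704.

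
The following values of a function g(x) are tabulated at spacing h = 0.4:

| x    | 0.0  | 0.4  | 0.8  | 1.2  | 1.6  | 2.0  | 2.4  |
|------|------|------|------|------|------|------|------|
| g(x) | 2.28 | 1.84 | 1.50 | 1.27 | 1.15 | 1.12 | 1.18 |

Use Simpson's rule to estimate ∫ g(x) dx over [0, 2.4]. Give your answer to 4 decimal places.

h = 0.4, n = 6.
(h/3)·[y₀ + 4y₁ + 2y₂ + 4y₃ + 2y₄ + 4y₅ + y₆] = 0.133333·(25.68) = 3.4240.

3.4240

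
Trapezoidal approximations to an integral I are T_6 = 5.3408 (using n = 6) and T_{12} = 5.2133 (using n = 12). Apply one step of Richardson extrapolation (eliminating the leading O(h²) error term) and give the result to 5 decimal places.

5.17080

R = (4·T_{12} − T_6) / 3 = (4·5.2133 − 5.3408)/3 = (15.5124)/3 = 5.17080.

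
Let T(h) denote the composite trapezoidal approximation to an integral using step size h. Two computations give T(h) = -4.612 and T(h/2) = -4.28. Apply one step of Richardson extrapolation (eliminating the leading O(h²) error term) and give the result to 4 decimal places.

-4.1693

R = (4·T(h/2) − T(h)) / 3 = (4·(-4.28) − (-4.612))/3 = (-12.508)/3 = -4.1693.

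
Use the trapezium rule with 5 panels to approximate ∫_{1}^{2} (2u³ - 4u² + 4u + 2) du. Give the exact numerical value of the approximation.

6.2

h = (2 − 1)/5 = 0.2.
Nodes u₀,…,u₅ = 1, 1.2, 1.4, 1.6, 1.8, 2.
f(u) = 2u³ - 4u² + 4u + 2: f₀=4, f₁=4.496, f₂=5.248, f₃=6.352, f₄=7.904, f₅=10.
(h/2)·[f₀ + 2f₁ + 2f₂ + 2f₃ + 2f₄ + f₅] = 0.1·(62) = 6.2.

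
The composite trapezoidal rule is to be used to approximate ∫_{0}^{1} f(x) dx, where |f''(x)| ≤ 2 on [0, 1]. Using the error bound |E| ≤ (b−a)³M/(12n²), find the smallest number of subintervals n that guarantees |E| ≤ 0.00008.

Need 2/(12n²) ≤ 0.00008.
n² ≥ 2/(12·0.00008) = 2083.33 ⇒ n ≥ 45.6435, so the smallest n is 46.

46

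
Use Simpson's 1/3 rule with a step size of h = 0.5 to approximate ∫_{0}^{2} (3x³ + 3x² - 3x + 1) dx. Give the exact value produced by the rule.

h = (2 − 0)/4 = 0.5.
Nodes x₀,…,x₄ = 0, 0.5, 1, 1.5, 2.
f(x) = 3x³ + 3x² - 3x + 1: f₀=1, f₁=0.625, f₂=4, f₃=13.375, f₄=31.
(h/3)·[f₀ + 4f₁ + 2f₂ + 4f₃ + f₄] = 0.166667·(96) = 16.

16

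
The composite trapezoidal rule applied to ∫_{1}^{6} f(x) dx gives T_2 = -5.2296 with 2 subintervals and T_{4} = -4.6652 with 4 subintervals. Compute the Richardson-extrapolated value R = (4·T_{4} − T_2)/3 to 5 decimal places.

R = (4·T_{4} − T_2) / 3 = (4·(-4.6652) − (-5.2296))/3 = (-13.4312)/3 = -4.47707.

-4.47707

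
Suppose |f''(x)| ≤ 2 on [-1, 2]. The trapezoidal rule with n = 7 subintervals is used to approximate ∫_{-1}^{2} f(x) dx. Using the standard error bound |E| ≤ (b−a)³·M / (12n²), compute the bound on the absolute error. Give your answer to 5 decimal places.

0.09184

|E| ≤ (3)³·2 / (12·7²) = 54/588 = 0.09184.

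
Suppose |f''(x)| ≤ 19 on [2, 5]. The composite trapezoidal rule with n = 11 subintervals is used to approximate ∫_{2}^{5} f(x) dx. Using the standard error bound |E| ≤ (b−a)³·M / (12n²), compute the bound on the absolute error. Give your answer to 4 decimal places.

0.3533

|E| ≤ (3)³·19 / (12·11²) = 513/1452 = 0.3533.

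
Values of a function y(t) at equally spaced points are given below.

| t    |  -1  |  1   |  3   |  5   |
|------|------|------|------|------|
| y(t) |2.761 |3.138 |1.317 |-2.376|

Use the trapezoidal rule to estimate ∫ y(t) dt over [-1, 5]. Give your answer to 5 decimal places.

h = 2, n = 3.
(h/2)·[y₀ + 2y₁ + 2y₂ + y₃] = 1·(9.295) = 9.29500.

9.29500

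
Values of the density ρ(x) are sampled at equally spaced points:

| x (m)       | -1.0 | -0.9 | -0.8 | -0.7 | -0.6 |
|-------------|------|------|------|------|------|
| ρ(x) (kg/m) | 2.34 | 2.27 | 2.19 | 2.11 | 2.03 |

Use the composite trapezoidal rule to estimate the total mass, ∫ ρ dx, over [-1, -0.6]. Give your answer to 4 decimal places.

h = 0.1, n = 4.
(h/2)·[y₀ + 2y₁ + 2y₂ + 2y₃ + y₄] = 0.05·(17.51) = 0.8755.

0.8755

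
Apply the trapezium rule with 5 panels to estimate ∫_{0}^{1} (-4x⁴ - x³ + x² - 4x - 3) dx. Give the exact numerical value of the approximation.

h = (1 − 0)/5 = 0.2.
Nodes x₀,…,x₅ = 0, 0.2, 0.4, 0.6, 0.8, 1.
f(x) = -4x⁴ - x³ + x² - 4x - 3: f₀=-3, f₁=-3.7744, f₂=-4.6064, f₃=-5.7744, f₄=-7.7104, f₅=-11.
(h/2)·[f₀ + 2f₁ + 2f₂ + 2f₃ + 2f₄ + f₅] = 0.1·(-57.7312) = -5.77312.

-5.77312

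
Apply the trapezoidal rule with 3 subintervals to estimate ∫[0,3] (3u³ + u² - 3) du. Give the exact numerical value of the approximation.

h = (3 − 0)/3 = 1.
Nodes u₀,…,u₃ = 0, 1, 2, 3.
f(u) = 3u³ + u² - 3: f₀=-3, f₁=1, f₂=25, f₃=87.
(h/2)·[f₀ + 2f₁ + 2f₂ + f₃] = 0.5·(136) = 68.

68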